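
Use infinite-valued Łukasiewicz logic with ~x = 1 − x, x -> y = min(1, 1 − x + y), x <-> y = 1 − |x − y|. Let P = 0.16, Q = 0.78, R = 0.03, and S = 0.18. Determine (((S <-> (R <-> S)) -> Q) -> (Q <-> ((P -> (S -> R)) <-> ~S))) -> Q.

R <-> S = 1 − |0.03 − 0.18| = 1 − 0.15 = 0.85
S <-> (R <-> S) = 1 − |0.18 − 0.85| = 1 − 0.67 = 0.33
(S <-> (R <-> S)) -> Q = min(1, 1 − 0.33 + 0.78) = min(1, 1.45) = 1.00
S -> R = min(1, 1 − 0.18 + 0.03) = min(1, 0.85) = 0.85
P -> (S -> R) = min(1, 1 − 0.16 + 0.85) = min(1, 1.69) = 1.00
~S = 1 − 0.18 = 0.82
(P -> (S -> R)) <-> ~S = 1 − |1.00 − 0.82| = 1 − 0.18 = 0.82
Q <-> ((P -> (S -> R)) <-> ~S) = 1 − |0.78 − 0.82| = 1 − 0.04 = 0.96
((S <-> (R <-> S)) -> Q) -> (Q <-> ((P -> (S -> R)) <-> ~S)) = min(1, 1 − 1.00 + 0.96) = min(1, 0.96) = 0.96
(((S <-> (R <-> S)) -> Q) -> (Q <-> ((P -> (S -> R)) <-> ~S))) -> Q = min(1, 1 − 0.96 + 0.78) = min(1, 0.82) = 0.82

0.82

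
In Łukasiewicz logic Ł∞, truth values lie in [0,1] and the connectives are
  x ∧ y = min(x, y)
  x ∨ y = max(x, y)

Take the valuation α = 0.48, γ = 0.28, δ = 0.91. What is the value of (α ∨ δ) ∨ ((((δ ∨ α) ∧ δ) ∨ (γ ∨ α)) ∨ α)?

0.91

α ∨ δ = max(0.48, 0.91) = 0.91
δ ∨ α = max(0.91, 0.48) = 0.91
(δ ∨ α) ∧ δ = min(0.91, 0.91) = 0.91
γ ∨ α = max(0.28, 0.48) = 0.48
((δ ∨ α) ∧ δ) ∨ (γ ∨ α) = max(0.91, 0.48) = 0.91
(((δ ∨ α) ∧ δ) ∨ (γ ∨ α)) ∨ α = max(0.91, 0.48) = 0.91
(α ∨ δ) ∨ ((((δ ∨ α) ∧ δ) ∨ (γ ∨ α)) ∨ α) = max(0.91, 0.91) = 0.91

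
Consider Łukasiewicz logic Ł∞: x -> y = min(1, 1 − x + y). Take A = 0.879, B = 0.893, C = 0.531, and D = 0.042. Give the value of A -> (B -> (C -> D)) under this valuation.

0.739

C -> D = min(1, 1 − 0.531 + 0.042) = min(1, 0.511) = 0.511
B -> (C -> D) = min(1, 1 − 0.893 + 0.511) = min(1, 0.618) = 0.618
A -> (B -> (C -> D)) = min(1, 1 − 0.879 + 0.618) = min(1, 0.739) = 0.739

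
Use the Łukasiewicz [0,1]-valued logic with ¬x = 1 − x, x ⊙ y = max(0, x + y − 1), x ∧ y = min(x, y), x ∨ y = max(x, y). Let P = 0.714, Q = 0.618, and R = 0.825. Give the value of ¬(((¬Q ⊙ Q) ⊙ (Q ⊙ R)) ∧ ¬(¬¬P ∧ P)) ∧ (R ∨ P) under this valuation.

¬Q = 1 − 0.618 = 0.382
¬Q ⊙ Q = max(0, 0.382 + 0.618 − 1) = max(0, 0.000) = 0.000
Q ⊙ R = max(0, 0.618 + 0.825 − 1) = max(0, 0.443) = 0.443
(¬Q ⊙ Q) ⊙ (Q ⊙ R) = max(0, 0.000 + 0.443 − 1) = max(0, -0.557) = 0.000
¬P = 1 − 0.714 = 0.286
¬¬P = 1 − 0.286 = 0.714
¬¬P ∧ P = min(0.714, 0.714) = 0.714
¬(¬¬P ∧ P) = 1 − 0.714 = 0.286
((¬Q ⊙ Q) ⊙ (Q ⊙ R)) ∧ ¬(¬¬P ∧ P) = min(0.000, 0.286) = 0.000
¬(((¬Q ⊙ Q) ⊙ (Q ⊙ R)) ∧ ¬(¬¬P ∧ P)) = 1 − 0.000 = 1.000
R ∨ P = max(0.825, 0.714) = 0.825
¬(((¬Q ⊙ Q) ⊙ (Q ⊙ R)) ∧ ¬(¬¬P ∧ P)) ∧ (R ∨ P) = min(1.000, 0.825) = 0.825

0.825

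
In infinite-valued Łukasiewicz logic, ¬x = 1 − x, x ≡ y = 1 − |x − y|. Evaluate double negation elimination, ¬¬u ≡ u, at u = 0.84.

1.00

¬u = 1 − 0.84 = 0.16
¬¬u = 1 − 0.16 = 0.84
¬¬u ≡ u = 1 − |0.84 − 0.84| = 1 − 0.00 = 1.00
(As expected: always 1 in Ł∞ since negation is involutive.)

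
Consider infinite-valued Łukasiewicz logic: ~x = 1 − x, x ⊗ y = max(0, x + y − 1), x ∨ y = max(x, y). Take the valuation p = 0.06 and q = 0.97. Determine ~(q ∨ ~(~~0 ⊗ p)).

~0 = 1 − 0.00 = 1.00
~~0 = 1 − 1.00 = 0.00
~~0 ⊗ p = max(0, 0.00 + 0.06 − 1) = max(0, -0.94) = 0.00
~(~~0 ⊗ p) = 1 − 0.00 = 1.00
q ∨ ~(~~0 ⊗ p) = max(0.97, 1.00) = 1.00
~(q ∨ ~(~~0 ⊗ p)) = 1 − 1.00 = 0.00

0.00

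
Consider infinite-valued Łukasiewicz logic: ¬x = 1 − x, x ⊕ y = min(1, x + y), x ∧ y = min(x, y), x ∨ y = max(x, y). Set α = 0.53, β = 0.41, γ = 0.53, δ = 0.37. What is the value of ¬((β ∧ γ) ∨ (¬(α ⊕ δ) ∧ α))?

β ∧ γ = min(0.41, 0.53) = 0.41
α ⊕ δ = min(1, 0.53 + 0.37) = min(1, 0.90) = 0.90
¬(α ⊕ δ) = 1 − 0.90 = 0.10
¬(α ⊕ δ) ∧ α = min(0.10, 0.53) = 0.10
(β ∧ γ) ∨ (¬(α ⊕ δ) ∧ α) = max(0.41, 0.10) = 0.41
¬((β ∧ γ) ∨ (¬(α ⊕ δ) ∧ α)) = 1 − 0.41 = 0.59

0.59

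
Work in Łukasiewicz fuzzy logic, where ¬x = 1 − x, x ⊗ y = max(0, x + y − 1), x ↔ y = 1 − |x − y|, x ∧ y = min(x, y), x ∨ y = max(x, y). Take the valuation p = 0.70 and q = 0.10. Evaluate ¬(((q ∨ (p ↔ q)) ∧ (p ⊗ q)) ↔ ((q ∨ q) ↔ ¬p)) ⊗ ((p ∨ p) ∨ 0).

p ↔ q = 1 − |0.70 − 0.10| = 1 − 0.60 = 0.40
q ∨ (p ↔ q) = max(0.10, 0.40) = 0.40
p ⊗ q = max(0, 0.70 + 0.10 − 1) = max(0, -0.20) = 0.00
(q ∨ (p ↔ q)) ∧ (p ⊗ q) = min(0.40, 0.00) = 0.00
q ∨ q = max(0.10, 0.10) = 0.10
¬p = 1 − 0.70 = 0.30
(q ∨ q) ↔ ¬p = 1 − |0.10 − 0.30| = 1 − 0.20 = 0.80
((q ∨ (p ↔ q)) ∧ (p ⊗ q)) ↔ ((q ∨ q) ↔ ¬p) = 1 − |0.00 − 0.80| = 1 − 0.80 = 0.20
¬(((q ∨ (p ↔ q)) ∧ (p ⊗ q)) ↔ ((q ∨ q) ↔ ¬p)) = 1 − 0.20 = 0.80
p ∨ p = max(0.70, 0.70) = 0.70
(p ∨ p) ∨ 0 = max(0.70, 0.00) = 0.70
¬(((q ∨ (p ↔ q)) ∧ (p ⊗ q)) ↔ ((q ∨ q) ↔ ¬p)) ⊗ ((p ∨ p) ∨ 0) = max(0, 0.80 + 0.70 − 1) = max(0, 0.50) = 0.50

0.50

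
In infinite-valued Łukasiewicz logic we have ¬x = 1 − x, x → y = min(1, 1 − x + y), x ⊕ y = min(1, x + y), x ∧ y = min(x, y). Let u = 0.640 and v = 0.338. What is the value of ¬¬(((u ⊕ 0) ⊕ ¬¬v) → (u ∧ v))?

u ⊕ 0 = min(1, 0.640 + 0.000) = min(1, 0.640) = 0.640
¬v = 1 − 0.338 = 0.662
¬¬v = 1 − 0.662 = 0.338
(u ⊕ 0) ⊕ ¬¬v = min(1, 0.640 + 0.338) = min(1, 0.978) = 0.978
u ∧ v = min(0.640, 0.338) = 0.338
((u ⊕ 0) ⊕ ¬¬v) → (u ∧ v) = min(1, 1 − 0.978 + 0.338) = min(1, 0.360) = 0.360
¬(((u ⊕ 0) ⊕ ¬¬v) → (u ∧ v)) = 1 − 0.360 = 0.640
¬¬(((u ⊕ 0) ⊕ ¬¬v) → (u ∧ v)) = 1 − 0.640 = 0.360

0.360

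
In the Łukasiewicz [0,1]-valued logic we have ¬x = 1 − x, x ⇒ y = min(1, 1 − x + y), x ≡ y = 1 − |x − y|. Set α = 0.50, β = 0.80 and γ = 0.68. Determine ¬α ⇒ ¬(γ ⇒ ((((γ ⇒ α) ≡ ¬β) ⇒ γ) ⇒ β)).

0.50

¬α = 1 − 0.50 = 0.50
γ ⇒ α = min(1, 1 − 0.68 + 0.50) = min(1, 0.82) = 0.82
¬β = 1 − 0.80 = 0.20
(γ ⇒ α) ≡ ¬β = 1 − |0.82 − 0.20| = 1 − 0.62 = 0.38
((γ ⇒ α) ≡ ¬β) ⇒ γ = min(1, 1 − 0.38 + 0.68) = min(1, 1.30) = 1.00
(((γ ⇒ α) ≡ ¬β) ⇒ γ) ⇒ β = min(1, 1 − 1.00 + 0.80) = min(1, 0.80) = 0.80
γ ⇒ ((((γ ⇒ α) ≡ ¬β) ⇒ γ) ⇒ β) = min(1, 1 − 0.68 + 0.80) = min(1, 1.12) = 1.00
¬(γ ⇒ ((((γ ⇒ α) ≡ ¬β) ⇒ γ) ⇒ β)) = 1 − 1.00 = 0.00
¬α ⇒ ¬(γ ⇒ ((((γ ⇒ α) ≡ ¬β) ⇒ γ) ⇒ β)) = min(1, 1 − 0.50 + 0.00) = min(1, 0.50) = 0.50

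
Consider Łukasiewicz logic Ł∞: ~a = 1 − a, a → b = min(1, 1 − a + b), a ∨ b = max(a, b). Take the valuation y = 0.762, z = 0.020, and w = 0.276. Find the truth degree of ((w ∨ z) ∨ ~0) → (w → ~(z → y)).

w ∨ z = max(0.276, 0.020) = 0.276
~0 = 1 − 0.000 = 1.000
(w ∨ z) ∨ ~0 = max(0.276, 1.000) = 1.000
z → y = min(1, 1 − 0.020 + 0.762) = min(1, 1.742) = 1.000
~(z → y) = 1 − 1.000 = 0.000
w → ~(z → y) = min(1, 1 − 0.276 + 0.000) = min(1, 0.724) = 0.724
((w ∨ z) ∨ ~0) → (w → ~(z → y)) = min(1, 1 − 1.000 + 0.724) = min(1, 0.724) = 0.724

0.724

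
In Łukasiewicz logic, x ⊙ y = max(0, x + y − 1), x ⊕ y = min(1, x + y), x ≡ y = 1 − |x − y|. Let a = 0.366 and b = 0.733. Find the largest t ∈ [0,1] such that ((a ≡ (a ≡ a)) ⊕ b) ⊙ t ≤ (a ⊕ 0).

a ≡ a = 1 − |0.366 − 0.366| = 1 − 0.000 = 1.000
a ≡ (a ≡ a) = 1 − |0.366 − 1.000| = 1 − 0.634 = 0.366
(a ≡ (a ≡ a)) ⊕ b = min(1, 0.366 + 0.733) = min(1, 1.099) = 1.000
So the left factor is (a ≡ (a ≡ a)) ⊕ b = 1.000.
a ⊕ 0 = min(1, 0.366 + 0.000) = min(1, 0.366) = 0.366
So the right-hand bound is a ⊕ 0 = 0.366.
The residuum of the Łukasiewicz t-norm gives the supremum: min(1, 1 − 1.000 + 0.366).
1 − 1.000 + 0.366 = 0.366, so t = min(1, 0.366) = 0.366.
Check: 1.000 ⊙ 0.366 = max(0, 0.366) = 0.366 ≤ 0.366.

0.366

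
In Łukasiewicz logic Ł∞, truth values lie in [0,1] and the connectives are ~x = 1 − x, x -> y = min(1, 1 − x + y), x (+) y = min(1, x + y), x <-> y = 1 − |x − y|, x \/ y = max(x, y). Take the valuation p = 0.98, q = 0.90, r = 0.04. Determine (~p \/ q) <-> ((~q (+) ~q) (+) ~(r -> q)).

0.30

~p = 1 − 0.98 = 0.02
~p \/ q = max(0.02, 0.90) = 0.90
~q = 1 − 0.90 = 0.10
~q (+) ~q = min(1, 0.10 + 0.10) = min(1, 0.20) = 0.20
r -> q = min(1, 1 − 0.04 + 0.90) = min(1, 1.86) = 1.00
~(r -> q) = 1 − 1.00 = 0.00
(~q (+) ~q) (+) ~(r -> q) = min(1, 0.20 + 0.00) = min(1, 0.20) = 0.20
(~p \/ q) <-> ((~q (+) ~q) (+) ~(r -> q)) = 1 − |0.90 − 0.20| = 1 − 0.70 = 0.30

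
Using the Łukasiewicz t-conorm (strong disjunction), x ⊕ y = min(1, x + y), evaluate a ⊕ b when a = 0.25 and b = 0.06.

a ⊕ b = min(1, 0.25 + 0.06) = min(1, 0.31) = 0.31
For comparison, the Gödel t-conorm max(x, y) would give 0.25.

0.31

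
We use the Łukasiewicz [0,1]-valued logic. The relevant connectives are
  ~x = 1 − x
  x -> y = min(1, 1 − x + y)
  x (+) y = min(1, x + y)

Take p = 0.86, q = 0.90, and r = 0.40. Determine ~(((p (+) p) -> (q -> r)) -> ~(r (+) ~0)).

0.50

p (+) p = min(1, 0.86 + 0.86) = min(1, 1.72) = 1.00
q -> r = min(1, 1 − 0.90 + 0.40) = min(1, 0.50) = 0.50
(p (+) p) -> (q -> r) = min(1, 1 − 1.00 + 0.50) = min(1, 0.50) = 0.50
~0 = 1 − 0.00 = 1.00
r (+) ~0 = min(1, 0.40 + 1.00) = min(1, 1.40) = 1.00
~(r (+) ~0) = 1 − 1.00 = 0.00
((p (+) p) -> (q -> r)) -> ~(r (+) ~0) = min(1, 1 − 0.50 + 0.00) = min(1, 0.50) = 0.50
~(((p (+) p) -> (q -> r)) -> ~(r (+) ~0)) = 1 − 0.50 = 0.50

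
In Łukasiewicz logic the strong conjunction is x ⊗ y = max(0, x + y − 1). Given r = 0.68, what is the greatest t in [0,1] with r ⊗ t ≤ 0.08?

0.40

The residuum of the Łukasiewicz t-norm gives the supremum: min(1, 1 − 0.68 + 0.08).
1 − 0.68 + 0.08 = 0.40, so t = min(1, 0.40) = 0.40.
Check: 0.68 ⊗ 0.40 = max(0, 0.08) = 0.08 ≤ 0.08.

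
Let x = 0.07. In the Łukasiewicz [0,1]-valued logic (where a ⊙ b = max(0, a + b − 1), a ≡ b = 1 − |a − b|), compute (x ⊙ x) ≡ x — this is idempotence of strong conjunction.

0.93

x ⊙ x = max(0, 0.07 + 0.07 − 1) = max(0, -0.86) = 0.00
(x ⊙ x) ≡ x = 1 − |0.00 − 0.07| = 1 − 0.07 = 0.93
(The value 0.93 < 1 shows this instance is not satisfied; fails in Ł∞ since a ⊗ a = max(0, 2a−1) ≠ a in general.)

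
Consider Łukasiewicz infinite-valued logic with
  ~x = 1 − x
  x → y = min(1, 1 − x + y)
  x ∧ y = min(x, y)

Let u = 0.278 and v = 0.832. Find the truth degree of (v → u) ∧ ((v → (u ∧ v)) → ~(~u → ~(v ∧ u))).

0.446

v → u = min(1, 1 − 0.832 + 0.278) = min(1, 0.446) = 0.446
u ∧ v = min(0.278, 0.832) = 0.278
v → (u ∧ v) = min(1, 1 − 0.832 + 0.278) = min(1, 0.446) = 0.446
~u = 1 − 0.278 = 0.722
v ∧ u = min(0.832, 0.278) = 0.278
~(v ∧ u) = 1 − 0.278 = 0.722
~u → ~(v ∧ u) = min(1, 1 − 0.722 + 0.722) = min(1, 1.000) = 1.000
~(~u → ~(v ∧ u)) = 1 − 1.000 = 0.000
(v → (u ∧ v)) → ~(~u → ~(v ∧ u)) = min(1, 1 − 0.446 + 0.000) = min(1, 0.554) = 0.554
(v → u) ∧ ((v → (u ∧ v)) → ~(~u → ~(v ∧ u))) = min(0.446, 0.554) = 0.446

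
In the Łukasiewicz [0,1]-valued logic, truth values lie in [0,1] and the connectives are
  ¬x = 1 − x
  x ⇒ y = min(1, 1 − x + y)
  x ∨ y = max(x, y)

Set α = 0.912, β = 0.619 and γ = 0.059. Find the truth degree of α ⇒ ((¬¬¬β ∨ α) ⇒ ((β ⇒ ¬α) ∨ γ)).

0.645

¬β = 1 − 0.619 = 0.381
¬¬β = 1 − 0.381 = 0.619
¬¬¬β = 1 − 0.619 = 0.381
¬¬¬β ∨ α = max(0.381, 0.912) = 0.912
¬α = 1 − 0.912 = 0.088
β ⇒ ¬α = min(1, 1 − 0.619 + 0.088) = min(1, 0.469) = 0.469
(β ⇒ ¬α) ∨ γ = max(0.469, 0.059) = 0.469
(¬¬¬β ∨ α) ⇒ ((β ⇒ ¬α) ∨ γ) = min(1, 1 − 0.912 + 0.469) = min(1, 0.557) = 0.557
α ⇒ ((¬¬¬β ∨ α) ⇒ ((β ⇒ ¬α) ∨ γ)) = min(1, 1 − 0.912 + 0.557) = min(1, 0.645) = 0.645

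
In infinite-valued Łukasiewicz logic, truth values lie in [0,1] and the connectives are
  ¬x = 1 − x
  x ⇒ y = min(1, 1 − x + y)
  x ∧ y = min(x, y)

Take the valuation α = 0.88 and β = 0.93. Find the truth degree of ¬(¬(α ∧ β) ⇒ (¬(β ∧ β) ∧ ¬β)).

0.05

α ∧ β = min(0.88, 0.93) = 0.88
¬(α ∧ β) = 1 − 0.88 = 0.12
β ∧ β = min(0.93, 0.93) = 0.93
¬(β ∧ β) = 1 − 0.93 = 0.07
¬β = 1 − 0.93 = 0.07
¬(β ∧ β) ∧ ¬β = min(0.07, 0.07) = 0.07
¬(α ∧ β) ⇒ (¬(β ∧ β) ∧ ¬β) = min(1, 1 − 0.12 + 0.07) = min(1, 0.95) = 0.95
¬(¬(α ∧ β) ⇒ (¬(β ∧ β) ∧ ¬β)) = 1 − 0.95 = 0.05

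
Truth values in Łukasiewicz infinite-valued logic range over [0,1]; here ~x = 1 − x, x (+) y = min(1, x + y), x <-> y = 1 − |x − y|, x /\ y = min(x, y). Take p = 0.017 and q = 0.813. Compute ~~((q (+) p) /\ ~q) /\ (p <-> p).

q (+) p = min(1, 0.813 + 0.017) = min(1, 0.830) = 0.830
~q = 1 − 0.813 = 0.187
(q (+) p) /\ ~q = min(0.830, 0.187) = 0.187
~((q (+) p) /\ ~q) = 1 − 0.187 = 0.813
~~((q (+) p) /\ ~q) = 1 − 0.813 = 0.187
p <-> p = 1 − |0.017 − 0.017| = 1 − 0.000 = 1.000
~~((q (+) p) /\ ~q) /\ (p <-> p) = min(0.187, 1.000) = 0.187

0.187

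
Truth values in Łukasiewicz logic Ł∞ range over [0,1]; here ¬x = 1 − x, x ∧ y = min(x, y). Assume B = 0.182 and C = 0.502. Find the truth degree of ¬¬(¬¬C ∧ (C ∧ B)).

0.182

¬C = 1 − 0.502 = 0.498
¬¬C = 1 − 0.498 = 0.502
C ∧ B = min(0.502, 0.182) = 0.182
¬¬C ∧ (C ∧ B) = min(0.502, 0.182) = 0.182
¬(¬¬C ∧ (C ∧ B)) = 1 − 0.182 = 0.818
¬¬(¬¬C ∧ (C ∧ B)) = 1 − 0.818 = 0.182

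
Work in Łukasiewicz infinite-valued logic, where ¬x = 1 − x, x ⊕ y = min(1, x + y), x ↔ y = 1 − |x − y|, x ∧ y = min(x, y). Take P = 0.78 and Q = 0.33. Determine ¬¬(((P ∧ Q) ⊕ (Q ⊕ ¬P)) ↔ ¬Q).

0.79

P ∧ Q = min(0.78, 0.33) = 0.33
¬P = 1 − 0.78 = 0.22
Q ⊕ ¬P = min(1, 0.33 + 0.22) = min(1, 0.55) = 0.55
(P ∧ Q) ⊕ (Q ⊕ ¬P) = min(1, 0.33 + 0.55) = min(1, 0.88) = 0.88
¬Q = 1 − 0.33 = 0.67
((P ∧ Q) ⊕ (Q ⊕ ¬P)) ↔ ¬Q = 1 − |0.88 − 0.67| = 1 − 0.21 = 0.79
¬(((P ∧ Q) ⊕ (Q ⊕ ¬P)) ↔ ¬Q) = 1 − 0.79 = 0.21
¬¬(((P ∧ Q) ⊕ (Q ⊕ ¬P)) ↔ ¬Q) = 1 − 0.21 = 0.79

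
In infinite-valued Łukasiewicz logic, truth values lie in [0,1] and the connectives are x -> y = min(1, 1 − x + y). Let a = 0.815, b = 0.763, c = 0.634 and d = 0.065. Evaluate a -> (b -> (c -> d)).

0.853

c -> d = min(1, 1 − 0.634 + 0.065) = min(1, 0.431) = 0.431
b -> (c -> d) = min(1, 1 − 0.763 + 0.431) = min(1, 0.668) = 0.668
a -> (b -> (c -> d)) = min(1, 1 − 0.815 + 0.668) = min(1, 0.853) = 0.853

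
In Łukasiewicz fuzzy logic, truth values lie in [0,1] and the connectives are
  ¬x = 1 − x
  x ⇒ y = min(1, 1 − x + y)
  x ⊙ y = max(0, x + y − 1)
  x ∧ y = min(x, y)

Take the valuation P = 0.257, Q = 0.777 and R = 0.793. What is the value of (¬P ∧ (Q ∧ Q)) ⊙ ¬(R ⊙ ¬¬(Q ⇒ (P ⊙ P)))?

¬P = 1 − 0.257 = 0.743
Q ∧ Q = min(0.777, 0.777) = 0.777
¬P ∧ (Q ∧ Q) = min(0.743, 0.777) = 0.743
P ⊙ P = max(0, 0.257 + 0.257 − 1) = max(0, -0.486) = 0.000
Q ⇒ (P ⊙ P) = min(1, 1 − 0.777 + 0.000) = min(1, 0.223) = 0.223
¬(Q ⇒ (P ⊙ P)) = 1 − 0.223 = 0.777
¬¬(Q ⇒ (P ⊙ P)) = 1 − 0.777 = 0.223
R ⊙ ¬¬(Q ⇒ (P ⊙ P)) = max(0, 0.793 + 0.223 − 1) = max(0, 0.016) = 0.016
¬(R ⊙ ¬¬(Q ⇒ (P ⊙ P))) = 1 − 0.016 = 0.984
(¬P ∧ (Q ∧ Q)) ⊙ ¬(R ⊙ ¬¬(Q ⇒ (P ⊙ P))) = max(0, 0.743 + 0.984 − 1) = max(0, 0.727) = 0.727

0.727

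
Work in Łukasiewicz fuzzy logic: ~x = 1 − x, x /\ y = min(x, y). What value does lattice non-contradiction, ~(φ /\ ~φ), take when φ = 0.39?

~φ = 1 − 0.39 = 0.61
φ /\ ~φ = min(0.39, 0.61) = 0.39
~(φ /\ ~φ) = 1 − 0.39 = 0.61
(The value 0.61 < 1 shows this instance is not satisfied; not a Ł∞-tautology — its value is 1 − min(a, 1−a).)

0.61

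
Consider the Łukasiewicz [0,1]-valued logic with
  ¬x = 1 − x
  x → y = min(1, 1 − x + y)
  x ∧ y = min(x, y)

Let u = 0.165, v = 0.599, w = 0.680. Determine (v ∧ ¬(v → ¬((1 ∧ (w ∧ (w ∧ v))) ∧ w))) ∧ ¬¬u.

w ∧ v = min(0.680, 0.599) = 0.599
w ∧ (w ∧ v) = min(0.680, 0.599) = 0.599
1 ∧ (w ∧ (w ∧ v)) = min(1.000, 0.599) = 0.599
(1 ∧ (w ∧ (w ∧ v))) ∧ w = min(0.599, 0.680) = 0.599
¬((1 ∧ (w ∧ (w ∧ v))) ∧ w) = 1 − 0.599 = 0.401
v → ¬((1 ∧ (w ∧ (w ∧ v))) ∧ w) = min(1, 1 − 0.599 + 0.401) = min(1, 0.802) = 0.802
¬(v → ¬((1 ∧ (w ∧ (w ∧ v))) ∧ w)) = 1 − 0.802 = 0.198
v ∧ ¬(v → ¬((1 ∧ (w ∧ (w ∧ v))) ∧ w)) = min(0.599, 0.198) = 0.198
¬u = 1 − 0.165 = 0.835
¬¬u = 1 − 0.835 = 0.165
(v ∧ ¬(v → ¬((1 ∧ (w ∧ (w ∧ v))) ∧ w))) ∧ ¬¬u = min(0.198, 0.165) = 0.165

0.165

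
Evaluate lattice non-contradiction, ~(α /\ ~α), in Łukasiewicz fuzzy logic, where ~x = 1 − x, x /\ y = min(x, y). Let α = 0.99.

~α = 1 − 0.99 = 0.01
α /\ ~α = min(0.99, 0.01) = 0.01
~(α /\ ~α) = 1 − 0.01 = 0.99
(The value 0.99 < 1 shows this instance is not satisfied; not a Ł∞-tautology — its value is 1 − min(a, 1−a).)

0.99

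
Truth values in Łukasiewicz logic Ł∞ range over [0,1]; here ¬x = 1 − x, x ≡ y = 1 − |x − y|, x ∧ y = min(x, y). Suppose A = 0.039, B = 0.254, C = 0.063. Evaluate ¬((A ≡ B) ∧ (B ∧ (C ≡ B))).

A ≡ B = 1 − |0.039 − 0.254| = 1 − 0.215 = 0.785
C ≡ B = 1 − |0.063 − 0.254| = 1 − 0.191 = 0.809
B ∧ (C ≡ B) = min(0.254, 0.809) = 0.254
(A ≡ B) ∧ (B ∧ (C ≡ B)) = min(0.785, 0.254) = 0.254
¬((A ≡ B) ∧ (B ∧ (C ≡ B))) = 1 − 0.254 = 0.746

0.746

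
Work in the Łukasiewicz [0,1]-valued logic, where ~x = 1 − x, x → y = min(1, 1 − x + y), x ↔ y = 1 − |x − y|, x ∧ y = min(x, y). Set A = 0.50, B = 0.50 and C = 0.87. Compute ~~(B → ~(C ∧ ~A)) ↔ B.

~A = 1 − 0.50 = 0.50
C ∧ ~A = min(0.87, 0.50) = 0.50
~(C ∧ ~A) = 1 − 0.50 = 0.50
B → ~(C ∧ ~A) = min(1, 1 − 0.50 + 0.50) = min(1, 1.00) = 1.00
~(B → ~(C ∧ ~A)) = 1 − 1.00 = 0.00
~~(B → ~(C ∧ ~A)) = 1 − 0.00 = 1.00
~~(B → ~(C ∧ ~A)) ↔ B = 1 − |1.00 − 0.50| = 1 − 0.50 = 0.50

0.50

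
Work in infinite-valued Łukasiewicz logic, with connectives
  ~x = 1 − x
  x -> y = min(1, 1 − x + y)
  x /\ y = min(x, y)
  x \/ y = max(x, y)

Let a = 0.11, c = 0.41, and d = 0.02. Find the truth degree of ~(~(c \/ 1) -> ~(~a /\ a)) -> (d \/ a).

c \/ 1 = max(0.41, 1.00) = 1.00
~(c \/ 1) = 1 − 1.00 = 0.00
~a = 1 − 0.11 = 0.89
~a /\ a = min(0.89, 0.11) = 0.11
~(~a /\ a) = 1 − 0.11 = 0.89
~(c \/ 1) -> ~(~a /\ a) = min(1, 1 − 0.00 + 0.89) = min(1, 1.89) = 1.00
~(~(c \/ 1) -> ~(~a /\ a)) = 1 − 1.00 = 0.00
d \/ a = max(0.02, 0.11) = 0.11
~(~(c \/ 1) -> ~(~a /\ a)) -> (d \/ a) = min(1, 1 − 0.00 + 0.11) = min(1, 1.11) = 1.00

1.00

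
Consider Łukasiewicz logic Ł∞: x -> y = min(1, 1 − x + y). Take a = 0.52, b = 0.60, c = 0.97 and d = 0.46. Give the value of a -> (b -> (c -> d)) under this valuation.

c -> d = min(1, 1 − 0.97 + 0.46) = min(1, 0.49) = 0.49
b -> (c -> d) = min(1, 1 − 0.60 + 0.49) = min(1, 0.89) = 0.89
a -> (b -> (c -> d)) = min(1, 1 − 0.52 + 0.89) = min(1, 1.37) = 1.00

1.00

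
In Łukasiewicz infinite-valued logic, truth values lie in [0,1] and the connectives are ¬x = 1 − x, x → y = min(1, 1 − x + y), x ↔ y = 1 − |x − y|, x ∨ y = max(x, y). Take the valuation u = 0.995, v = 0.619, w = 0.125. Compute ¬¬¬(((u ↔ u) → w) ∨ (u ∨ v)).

0.005

u ↔ u = 1 − |0.995 − 0.995| = 1 − 0.000 = 1.000
(u ↔ u) → w = min(1, 1 − 1.000 + 0.125) = min(1, 0.125) = 0.125
u ∨ v = max(0.995, 0.619) = 0.995
((u ↔ u) → w) ∨ (u ∨ v) = max(0.125, 0.995) = 0.995
¬(((u ↔ u) → w) ∨ (u ∨ v)) = 1 − 0.995 = 0.005
¬¬(((u ↔ u) → w) ∨ (u ∨ v)) = 1 − 0.005 = 0.995
¬¬¬(((u ↔ u) → w) ∨ (u ∨ v)) = 1 − 0.995 = 0.005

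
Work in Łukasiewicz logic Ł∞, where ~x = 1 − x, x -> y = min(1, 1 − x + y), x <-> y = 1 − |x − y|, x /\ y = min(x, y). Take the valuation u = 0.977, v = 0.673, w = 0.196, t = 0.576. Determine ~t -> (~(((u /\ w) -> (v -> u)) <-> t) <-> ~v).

1.000

~t = 1 − 0.576 = 0.424
u /\ w = min(0.977, 0.196) = 0.196
v -> u = min(1, 1 − 0.673 + 0.977) = min(1, 1.304) = 1.000
(u /\ w) -> (v -> u) = min(1, 1 − 0.196 + 1.000) = min(1, 1.804) = 1.000
((u /\ w) -> (v -> u)) <-> t = 1 − |1.000 − 0.576| = 1 − 0.424 = 0.576
~(((u /\ w) -> (v -> u)) <-> t) = 1 − 0.576 = 0.424
~v = 1 − 0.673 = 0.327
~(((u /\ w) -> (v -> u)) <-> t) <-> ~v = 1 − |0.424 − 0.327| = 1 − 0.097 = 0.903
~t -> (~(((u /\ w) -> (v -> u)) <-> t) <-> ~v) = min(1, 1 − 0.424 + 0.903) = min(1, 1.479) = 1.000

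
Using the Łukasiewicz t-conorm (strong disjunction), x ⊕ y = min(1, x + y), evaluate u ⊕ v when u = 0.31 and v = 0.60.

0.91

u ⊕ v = min(1, 0.31 + 0.60) = min(1, 0.91) = 0.91
For comparison, the Gödel t-conorm max(x, y) would give 0.60.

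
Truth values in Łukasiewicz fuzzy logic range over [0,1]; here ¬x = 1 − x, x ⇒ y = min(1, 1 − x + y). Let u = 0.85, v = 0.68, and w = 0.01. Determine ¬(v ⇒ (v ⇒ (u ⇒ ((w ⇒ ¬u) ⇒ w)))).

¬u = 1 − 0.85 = 0.15
w ⇒ ¬u = min(1, 1 − 0.01 + 0.15) = min(1, 1.14) = 1.00
(w ⇒ ¬u) ⇒ w = min(1, 1 − 1.00 + 0.01) = min(1, 0.01) = 0.01
u ⇒ ((w ⇒ ¬u) ⇒ w) = min(1, 1 − 0.85 + 0.01) = min(1, 0.16) = 0.16
v ⇒ (u ⇒ ((w ⇒ ¬u) ⇒ w)) = min(1, 1 − 0.68 + 0.16) = min(1, 0.48) = 0.48
v ⇒ (v ⇒ (u ⇒ ((w ⇒ ¬u) ⇒ w))) = min(1, 1 − 0.68 + 0.48) = min(1, 0.80) = 0.80
¬(v ⇒ (v ⇒ (u ⇒ ((w ⇒ ¬u) ⇒ w)))) = 1 − 0.80 = 0.20

0.20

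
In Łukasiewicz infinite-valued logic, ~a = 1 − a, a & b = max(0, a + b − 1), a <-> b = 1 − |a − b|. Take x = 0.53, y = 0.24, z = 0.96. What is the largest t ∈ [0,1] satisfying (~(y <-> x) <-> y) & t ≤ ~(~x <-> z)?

y <-> x = 1 − |0.24 − 0.53| = 1 − 0.29 = 0.71
~(y <-> x) = 1 − 0.71 = 0.29
~(y <-> x) <-> y = 1 − |0.29 − 0.24| = 1 − 0.05 = 0.95
So the left factor is ~(y <-> x) <-> y = 0.95.
~x = 1 − 0.53 = 0.47
~x <-> z = 1 − |0.47 − 0.96| = 1 − 0.49 = 0.51
~(~x <-> z) = 1 − 0.51 = 0.49
So the right-hand bound is ~(~x <-> z) = 0.49.
The residuum of the Łukasiewicz t-norm gives the supremum: min(1, 1 − 0.95 + 0.49).
1 − 0.95 + 0.49 = 0.54, so t = min(1, 0.54) = 0.54.
Check: 0.95 & 0.54 = max(0, 0.49) = 0.49 ≤ 0.49.

0.54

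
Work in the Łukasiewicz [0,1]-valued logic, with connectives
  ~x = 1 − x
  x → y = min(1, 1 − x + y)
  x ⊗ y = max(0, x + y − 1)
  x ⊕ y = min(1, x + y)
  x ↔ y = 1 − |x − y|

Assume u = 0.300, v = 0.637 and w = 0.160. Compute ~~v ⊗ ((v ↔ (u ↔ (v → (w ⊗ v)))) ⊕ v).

~v = 1 − 0.637 = 0.363
~~v = 1 − 0.363 = 0.637
w ⊗ v = max(0, 0.160 + 0.637 − 1) = max(0, -0.203) = 0.000
v → (w ⊗ v) = min(1, 1 − 0.637 + 0.000) = min(1, 0.363) = 0.363
u ↔ (v → (w ⊗ v)) = 1 − |0.300 − 0.363| = 1 − 0.063 = 0.937
v ↔ (u ↔ (v → (w ⊗ v))) = 1 − |0.637 − 0.937| = 1 − 0.300 = 0.700
(v ↔ (u ↔ (v → (w ⊗ v)))) ⊕ v = min(1, 0.700 + 0.637) = min(1, 1.337) = 1.000
~~v ⊗ ((v ↔ (u ↔ (v → (w ⊗ v)))) ⊕ v) = max(0, 0.637 + 1.000 − 1) = max(0, 0.637) = 0.637

0.637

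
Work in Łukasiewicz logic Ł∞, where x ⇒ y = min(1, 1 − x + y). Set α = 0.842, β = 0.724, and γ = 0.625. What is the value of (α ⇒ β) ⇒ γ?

0.743

α ⇒ β = min(1, 1 − 0.842 + 0.724) = min(1, 0.882) = 0.882
(α ⇒ β) ⇒ γ = min(1, 1 − 0.882 + 0.625) = min(1, 0.743) = 0.743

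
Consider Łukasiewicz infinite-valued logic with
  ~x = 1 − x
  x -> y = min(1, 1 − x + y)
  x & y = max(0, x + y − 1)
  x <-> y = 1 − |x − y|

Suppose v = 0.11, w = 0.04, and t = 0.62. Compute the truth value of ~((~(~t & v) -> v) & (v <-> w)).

~t = 1 − 0.62 = 0.38
~t & v = max(0, 0.38 + 0.11 − 1) = max(0, -0.51) = 0.00
~(~t & v) = 1 − 0.00 = 1.00
~(~t & v) -> v = min(1, 1 − 1.00 + 0.11) = min(1, 0.11) = 0.11
v <-> w = 1 − |0.11 − 0.04| = 1 − 0.07 = 0.93
(~(~t & v) -> v) & (v <-> w) = max(0, 0.11 + 0.93 − 1) = max(0, 0.04) = 0.04
~((~(~t & v) -> v) & (v <-> w)) = 1 − 0.04 = 0.96

0.96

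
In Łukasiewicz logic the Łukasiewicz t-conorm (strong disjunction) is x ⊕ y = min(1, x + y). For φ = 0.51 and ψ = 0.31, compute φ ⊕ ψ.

φ ⊕ ψ = min(1, 0.51 + 0.31) = min(1, 0.82) = 0.82
For comparison, the Gödel t-conorm max(x, y) would give 0.51.

0.82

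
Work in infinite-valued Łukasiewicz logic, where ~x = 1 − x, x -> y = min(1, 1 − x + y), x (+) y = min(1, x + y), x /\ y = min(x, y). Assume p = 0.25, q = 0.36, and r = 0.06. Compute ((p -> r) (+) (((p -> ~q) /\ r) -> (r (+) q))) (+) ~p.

1.00

p -> r = min(1, 1 − 0.25 + 0.06) = min(1, 0.81) = 0.81
~q = 1 − 0.36 = 0.64
p -> ~q = min(1, 1 − 0.25 + 0.64) = min(1, 1.39) = 1.00
(p -> ~q) /\ r = min(1.00, 0.06) = 0.06
r (+) q = min(1, 0.06 + 0.36) = min(1, 0.42) = 0.42
((p -> ~q) /\ r) -> (r (+) q) = min(1, 1 − 0.06 + 0.42) = min(1, 1.36) = 1.00
(p -> r) (+) (((p -> ~q) /\ r) -> (r (+) q)) = min(1, 0.81 + 1.00) = min(1, 1.81) = 1.00
~p = 1 − 0.25 = 0.75
((p -> r) (+) (((p -> ~q) /\ r) -> (r (+) q))) (+) ~p = min(1, 1.00 + 0.75) = min(1, 1.75) = 1.00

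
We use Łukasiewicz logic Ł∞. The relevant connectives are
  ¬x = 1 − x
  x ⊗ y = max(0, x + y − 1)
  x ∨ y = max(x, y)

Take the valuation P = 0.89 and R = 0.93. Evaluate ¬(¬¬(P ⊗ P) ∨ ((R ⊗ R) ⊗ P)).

P ⊗ P = max(0, 0.89 + 0.89 − 1) = max(0, 0.78) = 0.78
¬(P ⊗ P) = 1 − 0.78 = 0.22
¬¬(P ⊗ P) = 1 − 0.22 = 0.78
R ⊗ R = max(0, 0.93 + 0.93 − 1) = max(0, 0.86) = 0.86
(R ⊗ R) ⊗ P = max(0, 0.86 + 0.89 − 1) = max(0, 0.75) = 0.75
¬¬(P ⊗ P) ∨ ((R ⊗ R) ⊗ P) = max(0.78, 0.75) = 0.78
¬(¬¬(P ⊗ P) ∨ ((R ⊗ R) ⊗ P)) = 1 − 0.78 = 0.22

0.22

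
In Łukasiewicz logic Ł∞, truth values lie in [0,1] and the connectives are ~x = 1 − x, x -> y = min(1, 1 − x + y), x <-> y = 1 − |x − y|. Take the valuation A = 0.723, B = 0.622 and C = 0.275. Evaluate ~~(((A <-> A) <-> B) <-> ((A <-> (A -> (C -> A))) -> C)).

A <-> A = 1 − |0.723 − 0.723| = 1 − 0.000 = 1.000
(A <-> A) <-> B = 1 − |1.000 − 0.622| = 1 − 0.378 = 0.622
C -> A = min(1, 1 − 0.275 + 0.723) = min(1, 1.448) = 1.000
A -> (C -> A) = min(1, 1 − 0.723 + 1.000) = min(1, 1.277) = 1.000
A <-> (A -> (C -> A)) = 1 − |0.723 − 1.000| = 1 − 0.277 = 0.723
(A <-> (A -> (C -> A))) -> C = min(1, 1 − 0.723 + 0.275) = min(1, 0.552) = 0.552
((A <-> A) <-> B) <-> ((A <-> (A -> (C -> A))) -> C) = 1 − |0.622 − 0.552| = 1 − 0.070 = 0.930
~(((A <-> A) <-> B) <-> ((A <-> (A -> (C -> A))) -> C)) = 1 − 0.930 = 0.070
~~(((A <-> A) <-> B) <-> ((A <-> (A -> (C -> A))) -> C)) = 1 − 0.070 = 0.930

0.930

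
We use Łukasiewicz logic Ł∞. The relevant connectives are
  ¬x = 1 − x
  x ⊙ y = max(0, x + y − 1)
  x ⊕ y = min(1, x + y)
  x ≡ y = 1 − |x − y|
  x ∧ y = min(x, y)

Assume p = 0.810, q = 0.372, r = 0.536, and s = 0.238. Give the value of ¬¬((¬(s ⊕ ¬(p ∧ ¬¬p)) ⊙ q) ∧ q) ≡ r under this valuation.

¬p = 1 − 0.810 = 0.190
¬¬p = 1 − 0.190 = 0.810
p ∧ ¬¬p = min(0.810, 0.810) = 0.810
¬(p ∧ ¬¬p) = 1 − 0.810 = 0.190
s ⊕ ¬(p ∧ ¬¬p) = min(1, 0.238 + 0.190) = min(1, 0.428) = 0.428
¬(s ⊕ ¬(p ∧ ¬¬p)) = 1 − 0.428 = 0.572
¬(s ⊕ ¬(p ∧ ¬¬p)) ⊙ q = max(0, 0.572 + 0.372 − 1) = max(0, -0.056) = 0.000
(¬(s ⊕ ¬(p ∧ ¬¬p)) ⊙ q) ∧ q = min(0.000, 0.372) = 0.000
¬((¬(s ⊕ ¬(p ∧ ¬¬p)) ⊙ q) ∧ q) = 1 − 0.000 = 1.000
¬¬((¬(s ⊕ ¬(p ∧ ¬¬p)) ⊙ q) ∧ q) = 1 − 1.000 = 0.000
¬¬((¬(s ⊕ ¬(p ∧ ¬¬p)) ⊙ q) ∧ q) ≡ r = 1 − |0.000 − 0.536| = 1 − 0.536 = 0.464

0.464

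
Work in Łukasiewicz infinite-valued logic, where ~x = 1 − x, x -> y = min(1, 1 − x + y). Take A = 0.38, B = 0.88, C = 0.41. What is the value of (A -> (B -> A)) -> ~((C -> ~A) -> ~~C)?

0.59

B -> A = min(1, 1 − 0.88 + 0.38) = min(1, 0.50) = 0.50
A -> (B -> A) = min(1, 1 − 0.38 + 0.50) = min(1, 1.12) = 1.00
~A = 1 − 0.38 = 0.62
C -> ~A = min(1, 1 − 0.41 + 0.62) = min(1, 1.21) = 1.00
~C = 1 − 0.41 = 0.59
~~C = 1 − 0.59 = 0.41
(C -> ~A) -> ~~C = min(1, 1 − 1.00 + 0.41) = min(1, 0.41) = 0.41
~((C -> ~A) -> ~~C) = 1 − 0.41 = 0.59
(A -> (B -> A)) -> ~((C -> ~A) -> ~~C) = min(1, 1 − 1.00 + 0.59) = min(1, 0.59) = 0.59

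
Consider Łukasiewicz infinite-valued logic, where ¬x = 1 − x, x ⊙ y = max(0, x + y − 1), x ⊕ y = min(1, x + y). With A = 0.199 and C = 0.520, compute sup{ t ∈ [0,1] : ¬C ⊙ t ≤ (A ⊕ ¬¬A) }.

¬C = 1 − 0.520 = 0.480
So the left factor is ¬C = 0.480.
¬A = 1 − 0.199 = 0.801
¬¬A = 1 − 0.801 = 0.199
A ⊕ ¬¬A = min(1, 0.199 + 0.199) = min(1, 0.398) = 0.398
So the right-hand bound is A ⊕ ¬¬A = 0.398.
The residuum of the Łukasiewicz t-norm gives the supremum: min(1, 1 − 0.480 + 0.398).
1 − 0.480 + 0.398 = 0.918, so t = min(1, 0.918) = 0.918.
Check: 0.480 ⊙ 0.918 = max(0, 0.398) = 0.398 ≤ 0.398.

0.918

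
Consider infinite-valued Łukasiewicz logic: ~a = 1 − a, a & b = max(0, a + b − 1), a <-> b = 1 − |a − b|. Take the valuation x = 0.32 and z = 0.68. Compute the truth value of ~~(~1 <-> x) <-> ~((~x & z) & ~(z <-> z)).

~1 = 1 − 1.00 = 0.00
~1 <-> x = 1 − |0.00 − 0.32| = 1 − 0.32 = 0.68
~(~1 <-> x) = 1 − 0.68 = 0.32
~~(~1 <-> x) = 1 − 0.32 = 0.68
~x = 1 − 0.32 = 0.68
~x & z = max(0, 0.68 + 0.68 − 1) = max(0, 0.36) = 0.36
z <-> z = 1 − |0.68 − 0.68| = 1 − 0.00 = 1.00
~(z <-> z) = 1 − 1.00 = 0.00
(~x & z) & ~(z <-> z) = max(0, 0.36 + 0.00 − 1) = max(0, -0.64) = 0.00
~((~x & z) & ~(z <-> z)) = 1 − 0.00 = 1.00
~~(~1 <-> x) <-> ~((~x & z) & ~(z <-> z)) = 1 − |0.68 − 1.00| = 1 − 0.32 = 0.68

0.68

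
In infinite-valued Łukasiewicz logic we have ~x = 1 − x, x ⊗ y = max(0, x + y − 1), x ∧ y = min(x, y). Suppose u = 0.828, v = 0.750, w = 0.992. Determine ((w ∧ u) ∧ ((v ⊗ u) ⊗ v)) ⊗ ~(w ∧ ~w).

w ∧ u = min(0.992, 0.828) = 0.828
v ⊗ u = max(0, 0.750 + 0.828 − 1) = max(0, 0.578) = 0.578
(v ⊗ u) ⊗ v = max(0, 0.578 + 0.750 − 1) = max(0, 0.328) = 0.328
(w ∧ u) ∧ ((v ⊗ u) ⊗ v) = min(0.828, 0.328) = 0.328
~w = 1 − 0.992 = 0.008
w ∧ ~w = min(0.992, 0.008) = 0.008
~(w ∧ ~w) = 1 − 0.008 = 0.992
((w ∧ u) ∧ ((v ⊗ u) ⊗ v)) ⊗ ~(w ∧ ~w) = max(0, 0.328 + 0.992 − 1) = max(0, 0.320) = 0.320

0.320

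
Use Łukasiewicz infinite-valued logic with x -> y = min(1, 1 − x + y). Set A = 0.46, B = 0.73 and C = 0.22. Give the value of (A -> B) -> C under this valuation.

A -> B = min(1, 1 − 0.46 + 0.73) = min(1, 1.27) = 1.00
(A -> B) -> C = min(1, 1 − 1.00 + 0.22) = min(1, 0.22) = 0.22

0.22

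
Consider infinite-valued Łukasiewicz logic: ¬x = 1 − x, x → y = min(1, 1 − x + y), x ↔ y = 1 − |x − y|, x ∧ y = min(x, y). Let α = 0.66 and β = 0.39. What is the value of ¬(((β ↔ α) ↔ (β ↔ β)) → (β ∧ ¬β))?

β ↔ α = 1 − |0.39 − 0.66| = 1 − 0.27 = 0.73
β ↔ β = 1 − |0.39 − 0.39| = 1 − 0.00 = 1.00
(β ↔ α) ↔ (β ↔ β) = 1 − |0.73 − 1.00| = 1 − 0.27 = 0.73
¬β = 1 − 0.39 = 0.61
β ∧ ¬β = min(0.39, 0.61) = 0.39
((β ↔ α) ↔ (β ↔ β)) → (β ∧ ¬β) = min(1, 1 − 0.73 + 0.39) = min(1, 0.66) = 0.66
¬(((β ↔ α) ↔ (β ↔ β)) → (β ∧ ¬β)) = 1 − 0.66 = 0.34

0.34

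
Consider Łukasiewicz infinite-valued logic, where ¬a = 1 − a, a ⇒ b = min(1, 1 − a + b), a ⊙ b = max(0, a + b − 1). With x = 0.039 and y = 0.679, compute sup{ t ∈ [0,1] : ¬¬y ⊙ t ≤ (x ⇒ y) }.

¬y = 1 − 0.679 = 0.321
¬¬y = 1 − 0.321 = 0.679
So the left factor is ¬¬y = 0.679.
x ⇒ y = min(1, 1 − 0.039 + 0.679) = min(1, 1.640) = 1.000
So the right-hand bound is x ⇒ y = 1.000.
The residuum of the Łukasiewicz t-norm gives the supremum: min(1, 1 − 0.679 + 1.000).
1 − 0.679 + 1.000 = 1.321, so t = min(1, 1.321) = 1.000.
Check: 0.679 ⊙ 1.000 = max(0, 0.679) = 0.679 ≤ 1.000.

1.000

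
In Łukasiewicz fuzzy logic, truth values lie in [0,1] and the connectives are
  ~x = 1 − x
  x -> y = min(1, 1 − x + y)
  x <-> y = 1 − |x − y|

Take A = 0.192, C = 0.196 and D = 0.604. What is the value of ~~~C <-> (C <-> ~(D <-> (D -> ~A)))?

~C = 1 − 0.196 = 0.804
~~C = 1 − 0.804 = 0.196
~~~C = 1 − 0.196 = 0.804
~A = 1 − 0.192 = 0.808
D -> ~A = min(1, 1 − 0.604 + 0.808) = min(1, 1.204) = 1.000
D <-> (D -> ~A) = 1 − |0.604 − 1.000| = 1 − 0.396 = 0.604
~(D <-> (D -> ~A)) = 1 − 0.604 = 0.396
C <-> ~(D <-> (D -> ~A)) = 1 − |0.196 − 0.396| = 1 − 0.200 = 0.800
~~~C <-> (C <-> ~(D <-> (D -> ~A))) = 1 − |0.804 − 0.800| = 1 − 0.004 = 0.996

0.996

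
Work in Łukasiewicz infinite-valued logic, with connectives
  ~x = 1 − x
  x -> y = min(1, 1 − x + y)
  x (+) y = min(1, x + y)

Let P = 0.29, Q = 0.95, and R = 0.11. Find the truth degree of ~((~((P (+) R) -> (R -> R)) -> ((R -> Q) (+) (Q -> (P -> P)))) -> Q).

0.05

P (+) R = min(1, 0.29 + 0.11) = min(1, 0.40) = 0.40
R -> R = min(1, 1 − 0.11 + 0.11) = min(1, 1.00) = 1.00
(P (+) R) -> (R -> R) = min(1, 1 − 0.40 + 1.00) = min(1, 1.60) = 1.00
~((P (+) R) -> (R -> R)) = 1 − 1.00 = 0.00
R -> Q = min(1, 1 − 0.11 + 0.95) = min(1, 1.84) = 1.00
P -> P = min(1, 1 − 0.29 + 0.29) = min(1, 1.00) = 1.00
Q -> (P -> P) = min(1, 1 − 0.95 + 1.00) = min(1, 1.05) = 1.00
(R -> Q) (+) (Q -> (P -> P)) = min(1, 1.00 + 1.00) = min(1, 2.00) = 1.00
~((P (+) R) -> (R -> R)) -> ((R -> Q) (+) (Q -> (P -> P))) = min(1, 1 − 0.00 + 1.00) = min(1, 2.00) = 1.00
(~((P (+) R) -> (R -> R)) -> ((R -> Q) (+) (Q -> (P -> P)))) -> Q = min(1, 1 − 1.00 + 0.95) = min(1, 0.95) = 0.95
~((~((P (+) R) -> (R -> R)) -> ((R -> Q) (+) (Q -> (P -> P)))) -> Q) = 1 − 0.95 = 0.05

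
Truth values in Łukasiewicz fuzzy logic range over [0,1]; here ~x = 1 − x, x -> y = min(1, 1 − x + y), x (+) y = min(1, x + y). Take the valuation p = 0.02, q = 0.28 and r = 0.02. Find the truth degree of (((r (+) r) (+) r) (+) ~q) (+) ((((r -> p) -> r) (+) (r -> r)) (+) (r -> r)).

1.00

r (+) r = min(1, 0.02 + 0.02) = min(1, 0.04) = 0.04
(r (+) r) (+) r = min(1, 0.04 + 0.02) = min(1, 0.06) = 0.06
~q = 1 − 0.28 = 0.72
((r (+) r) (+) r) (+) ~q = min(1, 0.06 + 0.72) = min(1, 0.78) = 0.78
r -> p = min(1, 1 − 0.02 + 0.02) = min(1, 1.00) = 1.00
(r -> p) -> r = min(1, 1 − 1.00 + 0.02) = min(1, 0.02) = 0.02
r -> r = min(1, 1 − 0.02 + 0.02) = min(1, 1.00) = 1.00
((r -> p) -> r) (+) (r -> r) = min(1, 0.02 + 1.00) = min(1, 1.02) = 1.00
(((r -> p) -> r) (+) (r -> r)) (+) (r -> r) = min(1, 1.00 + 1.00) = min(1, 2.00) = 1.00
(((r (+) r) (+) r) (+) ~q) (+) ((((r -> p) -> r) (+) (r -> r)) (+) (r -> r)) = min(1, 0.78 + 1.00) = min(1, 1.78) = 1.00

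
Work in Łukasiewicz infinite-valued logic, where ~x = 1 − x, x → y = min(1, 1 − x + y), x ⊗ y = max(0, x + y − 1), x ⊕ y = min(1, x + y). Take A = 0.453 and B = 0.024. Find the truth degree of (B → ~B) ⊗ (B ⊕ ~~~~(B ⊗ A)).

~B = 1 − 0.024 = 0.976
B → ~B = min(1, 1 − 0.024 + 0.976) = min(1, 1.952) = 1.000
B ⊗ A = max(0, 0.024 + 0.453 − 1) = max(0, -0.523) = 0.000
~(B ⊗ A) = 1 − 0.000 = 1.000
~~(B ⊗ A) = 1 − 1.000 = 0.000
~~~(B ⊗ A) = 1 − 0.000 = 1.000
~~~~(B ⊗ A) = 1 − 1.000 = 0.000
B ⊕ ~~~~(B ⊗ A) = min(1, 0.024 + 0.000) = min(1, 0.024) = 0.024
(B → ~B) ⊗ (B ⊕ ~~~~(B ⊗ A)) = max(0, 1.000 + 0.024 − 1) = max(0, 0.024) = 0.024

0.024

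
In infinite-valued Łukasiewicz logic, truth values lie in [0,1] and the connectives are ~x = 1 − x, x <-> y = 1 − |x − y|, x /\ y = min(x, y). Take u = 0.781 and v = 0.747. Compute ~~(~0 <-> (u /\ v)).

0.747

~0 = 1 − 0.000 = 1.000
u /\ v = min(0.781, 0.747) = 0.747
~0 <-> (u /\ v) = 1 − |1.000 − 0.747| = 1 − 0.253 = 0.747
~(~0 <-> (u /\ v)) = 1 − 0.747 = 0.253
~~(~0 <-> (u /\ v)) = 1 − 0.253 = 0.747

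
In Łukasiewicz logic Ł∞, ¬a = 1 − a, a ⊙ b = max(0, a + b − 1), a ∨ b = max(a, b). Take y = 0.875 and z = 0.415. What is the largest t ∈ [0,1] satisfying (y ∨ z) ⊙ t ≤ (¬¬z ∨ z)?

y ∨ z = max(0.875, 0.415) = 0.875
So the left factor is y ∨ z = 0.875.
¬z = 1 − 0.415 = 0.585
¬¬z = 1 − 0.585 = 0.415
¬¬z ∨ z = max(0.415, 0.415) = 0.415
So the right-hand bound is ¬¬z ∨ z = 0.415.
The residuum of the Łukasiewicz t-norm gives the supremum: min(1, 1 − 0.875 + 0.415).
1 − 0.875 + 0.415 = 0.540, so t = min(1, 0.540) = 0.540.
Check: 0.875 ⊙ 0.540 = max(0, 0.415) = 0.415 ≤ 0.415.

0.540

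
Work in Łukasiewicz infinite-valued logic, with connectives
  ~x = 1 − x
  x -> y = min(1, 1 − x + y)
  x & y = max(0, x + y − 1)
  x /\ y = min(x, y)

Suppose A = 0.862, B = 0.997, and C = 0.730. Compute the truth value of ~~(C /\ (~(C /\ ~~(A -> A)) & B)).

0.267

A -> A = min(1, 1 − 0.862 + 0.862) = min(1, 1.000) = 1.000
~(A -> A) = 1 − 1.000 = 0.000
~~(A -> A) = 1 − 0.000 = 1.000
C /\ ~~(A -> A) = min(0.730, 1.000) = 0.730
~(C /\ ~~(A -> A)) = 1 − 0.730 = 0.270
~(C /\ ~~(A -> A)) & B = max(0, 0.270 + 0.997 − 1) = max(0, 0.267) = 0.267
C /\ (~(C /\ ~~(A -> A)) & B) = min(0.730, 0.267) = 0.267
~(C /\ (~(C /\ ~~(A -> A)) & B)) = 1 − 0.267 = 0.733
~~(C /\ (~(C /\ ~~(A -> A)) & B)) = 1 − 0.733 = 0.267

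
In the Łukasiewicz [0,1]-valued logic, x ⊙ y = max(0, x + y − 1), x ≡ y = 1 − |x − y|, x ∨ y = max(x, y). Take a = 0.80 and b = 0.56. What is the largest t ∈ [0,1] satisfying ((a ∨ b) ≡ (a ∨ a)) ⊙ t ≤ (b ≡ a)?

a ∨ b = max(0.80, 0.56) = 0.80
a ∨ a = max(0.80, 0.80) = 0.80
(a ∨ b) ≡ (a ∨ a) = 1 − |0.80 − 0.80| = 1 − 0.00 = 1.00
So the left factor is (a ∨ b) ≡ (a ∨ a) = 1.00.
b ≡ a = 1 − |0.56 − 0.80| = 1 − 0.24 = 0.76
So the right-hand bound is b ≡ a = 0.76.
The residuum of the Łukasiewicz t-norm gives the supremum: min(1, 1 − 1.00 + 0.76).
1 − 1.00 + 0.76 = 0.76, so t = min(1, 0.76) = 0.76.
Check: 1.00 ⊙ 0.76 = max(0, 0.76) = 0.76 ≤ 0.76.

0.76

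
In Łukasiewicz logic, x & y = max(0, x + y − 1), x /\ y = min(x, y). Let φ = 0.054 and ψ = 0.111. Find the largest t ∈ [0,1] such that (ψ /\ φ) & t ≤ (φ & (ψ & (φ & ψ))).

0.946

ψ /\ φ = min(0.111, 0.054) = 0.054
So the left factor is ψ /\ φ = 0.054.
φ & ψ = max(0, 0.054 + 0.111 − 1) = max(0, -0.835) = 0.000
ψ & (φ & ψ) = max(0, 0.111 + 0.000 − 1) = max(0, -0.889) = 0.000
φ & (ψ & (φ & ψ)) = max(0, 0.054 + 0.000 − 1) = max(0, -0.946) = 0.000
So the right-hand bound is φ & (ψ & (φ & ψ)) = 0.000.
The residuum of the Łukasiewicz t-norm gives the supremum: min(1, 1 − 0.054 + 0.000).
1 − 0.054 + 0.000 = 0.946, so t = min(1, 0.946) = 0.946.
Check: 0.054 & 0.946 = max(0, 0.000) = 0.000 ≤ 0.000.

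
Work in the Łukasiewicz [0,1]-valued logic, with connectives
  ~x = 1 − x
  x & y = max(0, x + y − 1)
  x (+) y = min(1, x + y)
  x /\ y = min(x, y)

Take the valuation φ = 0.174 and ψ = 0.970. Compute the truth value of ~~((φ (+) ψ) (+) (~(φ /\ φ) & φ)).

1.000

φ (+) ψ = min(1, 0.174 + 0.970) = min(1, 1.144) = 1.000
φ /\ φ = min(0.174, 0.174) = 0.174
~(φ /\ φ) = 1 − 0.174 = 0.826
~(φ /\ φ) & φ = max(0, 0.826 + 0.174 − 1) = max(0, 0.000) = 0.000
(φ (+) ψ) (+) (~(φ /\ φ) & φ) = min(1, 1.000 + 0.000) = min(1, 1.000) = 1.000
~((φ (+) ψ) (+) (~(φ /\ φ) & φ)) = 1 − 1.000 = 0.000
~~((φ (+) ψ) (+) (~(φ /\ φ) & φ)) = 1 − 0.000 = 1.000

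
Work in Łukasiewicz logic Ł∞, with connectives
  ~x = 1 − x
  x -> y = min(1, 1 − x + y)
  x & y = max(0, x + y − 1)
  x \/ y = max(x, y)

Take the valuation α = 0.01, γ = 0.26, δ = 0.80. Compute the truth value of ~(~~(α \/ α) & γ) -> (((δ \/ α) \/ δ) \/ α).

α \/ α = max(0.01, 0.01) = 0.01
~(α \/ α) = 1 − 0.01 = 0.99
~~(α \/ α) = 1 − 0.99 = 0.01
~~(α \/ α) & γ = max(0, 0.01 + 0.26 − 1) = max(0, -0.73) = 0.00
~(~~(α \/ α) & γ) = 1 − 0.00 = 1.00
δ \/ α = max(0.80, 0.01) = 0.80
(δ \/ α) \/ δ = max(0.80, 0.80) = 0.80
((δ \/ α) \/ δ) \/ α = max(0.80, 0.01) = 0.80
~(~~(α \/ α) & γ) -> (((δ \/ α) \/ δ) \/ α) = min(1, 1 − 1.00 + 0.80) = min(1, 0.80) = 0.80

0.80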